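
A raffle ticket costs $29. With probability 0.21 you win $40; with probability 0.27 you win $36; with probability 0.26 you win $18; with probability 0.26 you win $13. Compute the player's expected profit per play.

E[payout] = 40·0.21 + 36·0.27 + 18·0.26 + 13·0.26
 = 8.4 + 9.72 + 4.68 + 3.38
 = 26.18
Net = 26.18 - 29 = -2.82

-2.82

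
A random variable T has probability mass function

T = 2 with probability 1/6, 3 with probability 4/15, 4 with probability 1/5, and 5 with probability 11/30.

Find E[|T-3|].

1.1

E[|T-3|] = Σ |t-3|·P(T=t)
 = 1·1/6 + 0·4/15 + 1·1/5 + 2·11/30
 = 1/6 + 0 + 1/5 + 11/15
 = 11/10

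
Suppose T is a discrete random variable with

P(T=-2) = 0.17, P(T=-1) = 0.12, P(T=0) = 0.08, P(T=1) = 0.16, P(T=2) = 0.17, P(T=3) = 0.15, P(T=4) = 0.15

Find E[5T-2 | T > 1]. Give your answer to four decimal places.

12.7872

P(T > 1) = 0.17 + 0.15 + 0.15 = 0.47.
E[5T-2 | T > 1] = [8·0.17 + 13·0.15 + 18·0.15] / 0.47
 = 6.01 / 0.47
 = 601/47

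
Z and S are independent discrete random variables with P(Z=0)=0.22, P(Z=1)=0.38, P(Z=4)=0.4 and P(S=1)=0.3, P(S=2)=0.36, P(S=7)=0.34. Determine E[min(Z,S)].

E[min(Z,S)] = Σ_z Σ_s min(z,s) · P(Z=z)P(S=s)
 = 0·0.066 + 0·0.0792 + 0·0.0748 + 1·0.114 + 1·0.1368 + 1·0.1292 + 1·0.12 + 2·0.144 + 4·0.136
 = 0 + 0 + 0 + 0.114 + 0.1368 + 0.1292 + 0.12 + 0.288 + 0.544
 = 1.332

1.332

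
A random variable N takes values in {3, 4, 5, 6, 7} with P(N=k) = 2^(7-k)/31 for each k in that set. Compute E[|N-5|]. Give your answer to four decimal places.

1.4194

E[|N-5|] = Σ |n-5|·P(N=n)
 = 2·16/31 + 1·8/31 + 0·4/31 + 1·2/31 + 2·1/31
 = 32/31 + 8/31 + 0 + 2/31 + 2/31
 = 44/31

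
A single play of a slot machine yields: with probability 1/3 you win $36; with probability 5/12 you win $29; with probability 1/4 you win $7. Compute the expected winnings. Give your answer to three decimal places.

25.833

E[payout] = 36·1/3 + 29·5/12 + 7·1/4
 = 12 + 145/12 + 7/4
 = 155/6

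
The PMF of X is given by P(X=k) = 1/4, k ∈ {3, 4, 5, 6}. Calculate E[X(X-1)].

E[X(X-1)] = Σ x(x-1)·P(X=x)
 = 6·1/4 + 12·1/4 + 20·1/4 + 30·1/4
 = 3/2 + 3 + 5 + 15/2
 = 17

17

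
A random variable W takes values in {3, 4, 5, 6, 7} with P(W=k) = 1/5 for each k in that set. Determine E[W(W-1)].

E[W(W-1)] = Σ w(w-1)·P(W=w)
 = 6·1/5 + 12·1/5 + 20·1/5 + 30·1/5 + 42·1/5
 = 6/5 + 12/5 + 4 + 6 + 42/5
 = 22

22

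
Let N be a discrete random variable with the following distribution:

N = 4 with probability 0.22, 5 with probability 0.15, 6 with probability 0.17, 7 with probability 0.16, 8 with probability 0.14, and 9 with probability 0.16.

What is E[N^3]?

E[N^3] = Σ n^3·P(N=n)
 = 64·0.22 + 125·0.15 + 216·0.17 + 343·0.16 + 512·0.14 + 729·0.16
 = 14.08 + 18.75 + 36.72 + 54.88 + 71.68 + 116.64
 = 312.75

312.75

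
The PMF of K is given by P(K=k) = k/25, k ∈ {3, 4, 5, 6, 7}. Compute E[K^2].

31

E[K^2] = Σ k^2·P(K=k)
 = 9·3/25 + 16·4/25 + 25·1/5 + 36·6/25 + 49·7/25
 = 27/25 + 64/25 + 5 + 216/25 + 343/25
 = 31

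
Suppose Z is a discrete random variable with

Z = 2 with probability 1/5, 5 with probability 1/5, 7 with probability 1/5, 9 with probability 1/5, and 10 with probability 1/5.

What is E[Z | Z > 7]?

P(Z > 7) = 1/5 + 1/5 = 2/5.
E[Z | Z > 7] = [9·1/5 + 10·1/5] / (2/5)
 = 19/5 / (2/5)
 = 19/2

9.5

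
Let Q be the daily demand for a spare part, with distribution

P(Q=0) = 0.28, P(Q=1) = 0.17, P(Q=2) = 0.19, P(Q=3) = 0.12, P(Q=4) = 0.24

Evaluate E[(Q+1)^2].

10.59

E[(Q+1)^2] = Σ (q+1)^2·P(Q=q)
 = 1·0.28 + 4·0.17 + 9·0.19 + 16·0.12 + 25·0.24
 = 0.28 + 0.68 + 1.71 + 1.92 + 6
 = 10.59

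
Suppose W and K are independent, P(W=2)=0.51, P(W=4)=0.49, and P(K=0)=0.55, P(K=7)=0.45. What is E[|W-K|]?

3.448

E[|W-K|] = Σ_w Σ_k |w-k| · P(W=w)P(K=k)
 = 2·0.2805 + 5·0.2295 + 4·0.2695 + 3·0.2205
 = 0.561 + 1.1475 + 1.078 + 0.6615
 = 3.448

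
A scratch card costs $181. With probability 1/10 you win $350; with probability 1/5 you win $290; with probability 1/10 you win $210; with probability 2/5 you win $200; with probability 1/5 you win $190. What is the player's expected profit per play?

E[payout] = 350·1/10 + 290·1/5 + 210·1/10 + 200·2/5 + 190·1/5
 = 35 + 58 + 21 + 80 + 38
 = 232
Net = 232 - 181 = 51

51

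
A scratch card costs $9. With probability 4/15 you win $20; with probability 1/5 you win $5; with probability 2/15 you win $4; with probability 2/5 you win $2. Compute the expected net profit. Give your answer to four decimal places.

E[payout] = 20·4/15 + 5·1/5 + 4·2/15 + 2·2/5
 = 16/3 + 1 + 8/15 + 4/5
 = 23/3
Net = 23/3 - 9 = -4/3

-1.3333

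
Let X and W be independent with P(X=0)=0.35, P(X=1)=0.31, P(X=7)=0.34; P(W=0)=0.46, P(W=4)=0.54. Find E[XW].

E[XW] = Σ_x Σ_w xw · P(X=x)P(W=w)
 = 0·0.161 + 0·0.189 + 0·0.1426 + 4·0.1674 + 0·0.1564 + 28·0.1836
 = 0 + 0 + 0 + 0.6696 + 0 + 5.1408
 = 5.8104

5.8104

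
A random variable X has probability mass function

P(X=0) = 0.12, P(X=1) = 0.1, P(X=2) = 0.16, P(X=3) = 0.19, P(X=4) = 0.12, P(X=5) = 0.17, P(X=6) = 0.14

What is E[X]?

3.16

E[X] = Σ x·P(X=x)
 = 0·0.12 + 1·0.1 + 2·0.16 + 3·0.19 + 4·0.12 + 5·0.17 + 6·0.14
 = 0 + 0.1 + 0.32 + 0.57 + 0.48 + 0.85 + 0.84
 = 3.16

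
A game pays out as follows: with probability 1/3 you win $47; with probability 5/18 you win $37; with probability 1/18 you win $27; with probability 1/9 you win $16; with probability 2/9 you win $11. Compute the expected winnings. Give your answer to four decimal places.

31.6667

E[payout] = 47·1/3 + 37·5/18 + 27·1/18 + 16·1/9 + 11·2/9
 = 47/3 + 185/18 + 3/2 + 16/9 + 22/9
 = 95/3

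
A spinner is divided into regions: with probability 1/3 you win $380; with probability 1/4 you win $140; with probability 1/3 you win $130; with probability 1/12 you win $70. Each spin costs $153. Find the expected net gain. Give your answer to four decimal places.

E[payout] = 380·1/3 + 140·1/4 + 130·1/3 + 70·1/12
 = 380/3 + 35 + 130/3 + 35/6
 = 1265/6
Net = 1265/6 - 153 = 347/6

57.8333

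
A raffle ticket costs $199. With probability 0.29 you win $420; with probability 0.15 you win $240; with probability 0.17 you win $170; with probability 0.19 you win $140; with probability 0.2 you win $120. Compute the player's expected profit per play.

E[payout] = 420·0.29 + 240·0.15 + 170·0.17 + 140·0.19 + 120·0.2
 = 121.8 + 36 + 28.9 + 26.6 + 24
 = 237.3
Net = 237.3 - 199 = 38.3

38.3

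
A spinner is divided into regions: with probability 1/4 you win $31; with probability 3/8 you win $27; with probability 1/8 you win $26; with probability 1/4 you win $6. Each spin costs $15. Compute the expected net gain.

7.625

E[payout] = 31·1/4 + 27·3/8 + 26·1/8 + 6·1/4
 = 31/4 + 81/8 + 13/4 + 3/2
 = 181/8
Net = 181/8 - 15 = 61/8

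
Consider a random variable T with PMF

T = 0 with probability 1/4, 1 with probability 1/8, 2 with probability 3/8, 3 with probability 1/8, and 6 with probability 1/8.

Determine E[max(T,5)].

E[max(T,5)] = Σ max(t,5)·P(T=t)
 = 5·1/4 + 5·1/8 + 5·3/8 + 5·1/8 + 6·1/8
 = 5/4 + 5/8 + 15/8 + 5/8 + 3/4
 = 41/8

5.125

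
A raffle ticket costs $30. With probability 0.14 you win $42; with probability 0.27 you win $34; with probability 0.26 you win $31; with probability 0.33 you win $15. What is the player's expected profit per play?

-1.93

E[payout] = 42·0.14 + 34·0.27 + 31·0.26 + 15·0.33
 = 5.88 + 9.18 + 8.06 + 4.95
 = 28.07
Net = 28.07 - 30 = -1.93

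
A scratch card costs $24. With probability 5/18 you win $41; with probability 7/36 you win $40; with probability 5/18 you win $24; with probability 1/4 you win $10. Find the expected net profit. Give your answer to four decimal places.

E[payout] = 41·5/18 + 40·7/36 + 24·5/18 + 10·1/4
 = 205/18 + 70/9 + 20/3 + 5/2
 = 85/3
Net = 85/3 - 24 = 13/3

4.3333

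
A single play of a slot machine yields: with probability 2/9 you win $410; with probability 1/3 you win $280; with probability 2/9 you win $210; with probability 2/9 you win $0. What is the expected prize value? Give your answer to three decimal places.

231.111

E[payout] = 410·2/9 + 280·1/3 + 210·2/9 + 0·2/9
 = 820/9 + 280/3 + 140/3 + 0
 = 2080/9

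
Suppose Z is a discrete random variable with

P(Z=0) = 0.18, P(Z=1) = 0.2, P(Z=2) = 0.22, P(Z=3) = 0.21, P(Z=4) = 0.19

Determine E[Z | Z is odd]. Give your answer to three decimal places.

P(Z is odd) = 0.2 + 0.21 = 0.41.
E[Z | Z is odd] = [1·0.2 + 3·0.21] / 0.41
 = 0.83 / 0.41
 = 83/41

2.024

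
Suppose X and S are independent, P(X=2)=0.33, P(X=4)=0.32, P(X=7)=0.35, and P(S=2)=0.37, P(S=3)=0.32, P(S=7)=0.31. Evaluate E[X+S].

8.26

E[X+S] = Σ_x Σ_s (x+s) · P(X=x)P(S=s)
 = 4·0.1221 + 5·0.1056 + 9·0.1023 + 6·0.1184 + 7·0.1024 + 11·0.0992 + 9·0.1295 + 10·0.112 + 14·0.1085
 = 0.4884 + 0.528 + 0.9207 + 0.7104 + 0.7168 + 1.0912 + 1.1655 + 1.12 + 1.519
 = 8.26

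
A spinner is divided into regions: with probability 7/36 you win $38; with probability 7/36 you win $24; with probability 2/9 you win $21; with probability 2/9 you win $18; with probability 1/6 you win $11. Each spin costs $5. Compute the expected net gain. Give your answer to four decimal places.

17.5556

E[payout] = 38·7/36 + 24·7/36 + 21·2/9 + 18·2/9 + 11·1/6
 = 133/18 + 14/3 + 14/3 + 4 + 11/6
 = 203/9
Net = 203/9 - 5 = 158/9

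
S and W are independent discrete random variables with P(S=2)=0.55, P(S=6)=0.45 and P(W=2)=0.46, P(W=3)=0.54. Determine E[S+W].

E[S+W] = Σ_s Σ_w (s+w) · P(S=s)P(W=w)
 = 4·0.253 + 5·0.297 + 8·0.207 + 9·0.243
 = 1.012 + 1.485 + 1.656 + 2.187
 = 6.34

6.34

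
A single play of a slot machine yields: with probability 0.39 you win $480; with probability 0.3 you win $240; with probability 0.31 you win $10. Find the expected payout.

E[payout] = 480·0.39 + 240·0.3 + 10·0.31
 = 187.2 + 72 + 3.1
 = 262.3

262.3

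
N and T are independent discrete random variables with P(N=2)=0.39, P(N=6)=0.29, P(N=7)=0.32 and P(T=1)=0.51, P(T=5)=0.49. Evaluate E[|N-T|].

2.9466

E[|N-T|] = Σ_n Σ_t |n-t| · P(N=n)P(T=t)
 = 1·0.1989 + 3·0.1911 + 5·0.1479 + 1·0.1421 + 6·0.1632 + 2·0.1568
 = 0.1989 + 0.5733 + 0.7395 + 0.1421 + 0.9792 + 0.3136
 = 2.9466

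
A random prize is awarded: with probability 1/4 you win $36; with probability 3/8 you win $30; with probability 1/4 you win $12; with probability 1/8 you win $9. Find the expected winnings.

E[payout] = 36·1/4 + 30·3/8 + 12·1/4 + 9·1/8
 = 9 + 45/4 + 3 + 9/8
 = 195/8

24.375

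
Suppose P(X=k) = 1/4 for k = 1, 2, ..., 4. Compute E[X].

E[X] = Σ x·P(X=x)
 = 1·1/4 + 2·1/4 + 3·1/4 + 4·1/4
 = 1/4 + 1/2 + 3/4 + 1
 = 5/2

2.5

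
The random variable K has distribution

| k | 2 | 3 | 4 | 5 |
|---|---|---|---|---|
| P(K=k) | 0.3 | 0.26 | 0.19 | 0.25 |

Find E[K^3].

52.83

E[K^3] = Σ k^3·P(K=k)
 = 8·0.3 + 27·0.26 + 64·0.19 + 125·0.25
 = 2.4 + 7.02 + 12.16 + 31.25
 = 52.83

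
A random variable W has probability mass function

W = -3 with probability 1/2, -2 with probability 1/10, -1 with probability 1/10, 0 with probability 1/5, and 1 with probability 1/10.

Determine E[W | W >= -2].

P(W >= -2) = 1/10 + 1/10 + 1/5 + 1/10 = 1/2.
E[W | W >= -2] = [(-2)·1/10 + (-1)·1/10 + 0·1/5 + 1·1/10] / (1/2)
 = -1/5 / (1/2)
 = -2/5

-0.4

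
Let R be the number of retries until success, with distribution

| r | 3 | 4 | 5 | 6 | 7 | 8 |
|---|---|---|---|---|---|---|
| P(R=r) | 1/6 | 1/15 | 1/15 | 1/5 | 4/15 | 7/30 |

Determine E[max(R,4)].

E[max(R,4)] = Σ max(r,4)·P(R=r)
 = 4·1/6 + 4·1/15 + 5·1/15 + 6·1/5 + 7·4/15 + 8·7/30
 = 2/3 + 4/15 + 1/3 + 6/5 + 28/15 + 28/15
 = 31/5

6.2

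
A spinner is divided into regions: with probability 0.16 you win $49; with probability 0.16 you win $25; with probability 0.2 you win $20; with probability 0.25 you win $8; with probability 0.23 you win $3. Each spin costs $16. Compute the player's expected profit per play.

E[payout] = 49·0.16 + 25·0.16 + 20·0.2 + 8·0.25 + 3·0.23
 = 7.84 + 4 + 4 + 2 + 0.69
 = 18.53
Net = 18.53 - 16 = 2.53

2.53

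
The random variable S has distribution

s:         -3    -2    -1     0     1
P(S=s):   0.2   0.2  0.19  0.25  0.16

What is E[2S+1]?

E[2S+1] = Σ (2s+1)·P(S=s)
 = (-5)·0.2 + (-3)·0.2 + (-1)·0.19 + 1·0.25 + 3·0.16
 = (-1) + (-0.6) + (-0.19) + 0.25 + 0.48
 = -1.06

-1.06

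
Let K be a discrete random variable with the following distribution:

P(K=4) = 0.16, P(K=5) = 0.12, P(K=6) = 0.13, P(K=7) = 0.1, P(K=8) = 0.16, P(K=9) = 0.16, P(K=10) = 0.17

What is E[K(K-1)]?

E[K(K-1)] = Σ k(k-1)·P(K=k)
 = 12·0.16 + 20·0.12 + 30·0.13 + 42·0.1 + 56·0.16 + 72·0.16 + 90·0.17
 = 1.92 + 2.4 + 3.9 + 4.2 + 8.96 + 11.52 + 15.3
 = 48.2

48.2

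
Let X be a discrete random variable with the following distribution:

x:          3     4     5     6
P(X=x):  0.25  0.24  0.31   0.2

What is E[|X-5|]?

E[|X-5|] = Σ |x-5|·P(X=x)
 = 2·0.25 + 1·0.24 + 0·0.31 + 1·0.2
 = 0.5 + 0.24 + 0 + 0.2
 = 0.94

0.94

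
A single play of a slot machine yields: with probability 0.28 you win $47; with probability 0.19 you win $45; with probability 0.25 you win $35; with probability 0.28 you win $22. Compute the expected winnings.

36.62

E[payout] = 47·0.28 + 45·0.19 + 35·0.25 + 22·0.28
 = 13.16 + 8.55 + 8.75 + 6.16
 = 36.62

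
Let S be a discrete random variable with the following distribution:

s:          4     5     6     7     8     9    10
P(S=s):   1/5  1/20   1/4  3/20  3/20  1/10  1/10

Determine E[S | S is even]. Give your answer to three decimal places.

P(S is even) = 1/5 + 1/4 + 3/20 + 1/10 = 7/10.
E[S | S is even] = [4·1/5 + 6·1/4 + 8·3/20 + 10·1/10] / (7/10)
 = 9/2 / (7/10)
 = 45/7

6.429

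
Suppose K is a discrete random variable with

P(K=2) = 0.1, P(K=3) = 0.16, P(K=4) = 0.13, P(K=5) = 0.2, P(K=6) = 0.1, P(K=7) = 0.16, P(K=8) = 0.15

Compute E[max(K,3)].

5.22

E[max(K,3)] = Σ max(k,3)·P(K=k)
 = 3·0.1 + 3·0.16 + 4·0.13 + 5·0.2 + 6·0.1 + 7·0.16 + 8·0.15
 = 0.3 + 0.48 + 0.52 + 1 + 0.6 + 1.12 + 1.2
 = 5.22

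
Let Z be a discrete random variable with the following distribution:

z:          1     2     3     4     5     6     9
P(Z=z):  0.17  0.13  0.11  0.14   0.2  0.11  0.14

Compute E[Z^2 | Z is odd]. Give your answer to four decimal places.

28.2258

P(Z is odd) = 0.17 + 0.11 + 0.2 + 0.14 = 0.62.
E[Z^2 | Z is odd] = [1·0.17 + 9·0.11 + 25·0.2 + 81·0.14] / 0.62
 = 17.5 / 0.62
 = 875/31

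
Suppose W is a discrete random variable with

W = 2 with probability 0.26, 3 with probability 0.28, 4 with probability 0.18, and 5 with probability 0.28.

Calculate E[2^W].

15.12

E[2^W] = Σ 2^w·P(W=w)
 = 4·0.26 + 8·0.28 + 16·0.18 + 32·0.28
 = 1.04 + 2.24 + 2.88 + 8.96
 = 15.12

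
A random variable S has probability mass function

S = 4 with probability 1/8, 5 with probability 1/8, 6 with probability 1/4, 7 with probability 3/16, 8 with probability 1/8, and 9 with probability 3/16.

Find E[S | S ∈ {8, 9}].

P(S ∈ {8, 9}) = 1/8 + 3/16 = 5/16.
E[S | S ∈ {8, 9}] = [8·1/8 + 9·3/16] / (5/16)
 = 43/16 / (5/16)
 = 43/5

8.6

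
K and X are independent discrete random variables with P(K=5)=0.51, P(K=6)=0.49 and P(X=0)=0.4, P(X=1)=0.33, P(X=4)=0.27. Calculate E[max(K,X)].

5.49

E[max(K,X)] = Σ_k Σ_x max(k,x) · P(K=k)P(X=x)
 = 5·0.204 + 5·0.1683 + 5·0.1377 + 6·0.196 + 6·0.1617 + 6·0.1323
 = 1.02 + 0.8415 + 0.6885 + 1.176 + 0.9702 + 0.7938
 = 5.49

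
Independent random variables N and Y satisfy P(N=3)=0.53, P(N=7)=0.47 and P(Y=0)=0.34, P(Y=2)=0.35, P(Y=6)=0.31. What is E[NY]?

E[NY] = Σ_n Σ_y ny · P(N=n)P(Y=y)
 = 0·0.1802 + 6·0.1855 + 18·0.1643 + 0·0.1598 + 14·0.1645 + 42·0.1457
 = 0 + 1.113 + 2.9574 + 0 + 2.303 + 6.1194
 = 12.4928

12.4928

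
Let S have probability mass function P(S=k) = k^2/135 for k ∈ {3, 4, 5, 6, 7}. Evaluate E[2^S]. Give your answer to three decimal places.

E[2^S] = Σ 2^s·P(S=s)
 = 8·1/15 + 16·16/135 + 32·5/27 + 64·4/15 + 128·49/135
 = 8/15 + 256/135 + 160/27 + 256/15 + 6272/135
 = 9704/135

71.881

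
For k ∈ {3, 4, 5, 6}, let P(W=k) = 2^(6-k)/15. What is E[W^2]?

14.8

E[W^2] = Σ w^2·P(W=w)
 = 9·8/15 + 16·4/15 + 25·2/15 + 36·1/15
 = 24/5 + 64/15 + 10/3 + 12/5
 = 74/5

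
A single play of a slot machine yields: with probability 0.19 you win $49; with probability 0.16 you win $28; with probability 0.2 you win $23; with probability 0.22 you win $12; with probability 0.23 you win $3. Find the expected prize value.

21.72

E[payout] = 49·0.19 + 28·0.16 + 23·0.2 + 12·0.22 + 3·0.23
 = 9.31 + 4.48 + 4.6 + 2.64 + 0.69
 = 21.72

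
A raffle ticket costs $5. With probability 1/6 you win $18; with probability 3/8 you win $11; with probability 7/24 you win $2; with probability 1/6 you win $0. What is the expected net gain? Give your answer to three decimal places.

E[payout] = 18·1/6 + 11·3/8 + 2·7/24 + 0·1/6
 = 3 + 33/8 + 7/12 + 0
 = 185/24
Net = 185/24 - 5 = 65/24

2.708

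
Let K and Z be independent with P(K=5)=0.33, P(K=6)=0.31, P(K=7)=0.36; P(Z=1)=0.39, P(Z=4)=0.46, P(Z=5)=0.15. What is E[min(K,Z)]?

E[min(K,Z)] = Σ_k Σ_z min(k,z) · P(K=k)P(Z=z)
 = 1·0.1287 + 4·0.1518 + 5·0.0495 + 1·0.1209 + 4·0.1426 + 5·0.0465 + 1·0.1404 + 4·0.1656 + 5·0.054
 = 0.1287 + 0.6072 + 0.2475 + 0.1209 + 0.5704 + 0.2325 + 0.1404 + 0.6624 + 0.27
 = 2.98

2.98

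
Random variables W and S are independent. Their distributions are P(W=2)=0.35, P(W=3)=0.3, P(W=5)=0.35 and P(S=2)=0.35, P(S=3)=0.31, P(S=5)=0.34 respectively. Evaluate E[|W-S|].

E[|W-S|] = Σ_w Σ_s |w-s| · P(W=w)P(S=s)
 = 0·0.1225 + 1·0.1085 + 3·0.119 + 1·0.105 + 0·0.093 + 2·0.102 + 3·0.1225 + 2·0.1085 + 0·0.119
 = 0 + 0.1085 + 0.357 + 0.105 + 0 + 0.204 + 0.3675 + 0.217 + 0
 = 1.359

1.359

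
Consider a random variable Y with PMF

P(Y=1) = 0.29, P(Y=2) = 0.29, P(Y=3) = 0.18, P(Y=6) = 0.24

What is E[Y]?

2.85

E[Y] = Σ y·P(Y=y)
 = 1·0.29 + 2·0.29 + 3·0.18 + 6·0.24
 = 0.29 + 0.58 + 0.54 + 1.44
 = 2.85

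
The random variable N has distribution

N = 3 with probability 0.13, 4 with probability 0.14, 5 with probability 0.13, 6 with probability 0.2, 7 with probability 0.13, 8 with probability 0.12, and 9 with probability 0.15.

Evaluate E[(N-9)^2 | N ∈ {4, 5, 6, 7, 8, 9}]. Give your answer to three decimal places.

9.218

P(N ∈ {4, 5, 6, 7, 8, 9}) = 0.14 + 0.13 + 0.2 + 0.13 + 0.12 + 0.15 = 0.87.
E[(N-9)^2 | N ∈ {4, 5, 6, 7, 8, 9}] = [25·0.14 + 16·0.13 + 9·0.2 + 4·0.13 + 1·0.12 + 0·0.15] / 0.87
 = 8.02 / 0.87
 = 802/87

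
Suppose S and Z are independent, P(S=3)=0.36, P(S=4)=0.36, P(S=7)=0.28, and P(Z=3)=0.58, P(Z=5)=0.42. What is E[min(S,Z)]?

3.3864

E[min(S,Z)] = Σ_s Σ_z min(s,z) · P(S=s)P(Z=z)
 = 3·0.2088 + 3·0.1512 + 3·0.2088 + 4·0.1512 + 3·0.1624 + 5·0.1176
 = 0.6264 + 0.4536 + 0.6264 + 0.6048 + 0.4872 + 0.588
 = 3.3864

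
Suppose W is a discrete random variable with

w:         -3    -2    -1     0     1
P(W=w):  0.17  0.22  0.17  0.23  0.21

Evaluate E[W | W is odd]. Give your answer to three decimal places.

-0.855

P(W is odd) = 0.17 + 0.17 + 0.21 = 0.55.
E[W | W is odd] = [(-3)·0.17 + (-1)·0.17 + 1·0.21] / 0.55
 = -0.47 / 0.55
 = -47/55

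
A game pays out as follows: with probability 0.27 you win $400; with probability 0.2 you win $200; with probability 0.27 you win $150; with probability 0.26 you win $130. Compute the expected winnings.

222.3

E[payout] = 400·0.27 + 200·0.2 + 150·0.27 + 130·0.26
 = 108 + 40 + 40.5 + 33.8
 = 222.3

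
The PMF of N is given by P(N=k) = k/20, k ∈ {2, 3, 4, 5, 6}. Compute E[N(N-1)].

E[N(N-1)] = Σ n(n-1)·P(N=n)
 = 2·1/10 + 6·3/20 + 12·1/5 + 20·1/4 + 30·3/10
 = 1/5 + 9/10 + 12/5 + 5 + 9
 = 35/2

17.5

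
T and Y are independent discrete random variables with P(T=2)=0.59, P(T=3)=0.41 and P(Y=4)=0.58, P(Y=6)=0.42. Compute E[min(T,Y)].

E[min(T,Y)] = Σ_t Σ_y min(t,y) · P(T=t)P(Y=y)
 = 2·0.3422 + 2·0.2478 + 3·0.2378 + 3·0.1722
 = 0.6844 + 0.4956 + 0.7134 + 0.5166
 = 2.41

2.41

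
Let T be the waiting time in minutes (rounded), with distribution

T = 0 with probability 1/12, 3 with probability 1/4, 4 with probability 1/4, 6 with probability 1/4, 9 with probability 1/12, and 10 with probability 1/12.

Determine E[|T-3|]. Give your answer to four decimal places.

E[|T-3|] = Σ |t-3|·P(T=t)
 = 3·1/12 + 0·1/4 + 1·1/4 + 3·1/4 + 6·1/12 + 7·1/12
 = 1/4 + 0 + 1/4 + 3/4 + 1/2 + 7/12
 = 7/3

2.3333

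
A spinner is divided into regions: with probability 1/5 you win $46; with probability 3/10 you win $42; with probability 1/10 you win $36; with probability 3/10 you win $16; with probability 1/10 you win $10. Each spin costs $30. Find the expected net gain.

E[payout] = 46·1/5 + 42·3/10 + 36·1/10 + 16·3/10 + 10·1/10
 = 46/5 + 63/5 + 18/5 + 24/5 + 1
 = 156/5
Net = 156/5 - 30 = 6/5

1.2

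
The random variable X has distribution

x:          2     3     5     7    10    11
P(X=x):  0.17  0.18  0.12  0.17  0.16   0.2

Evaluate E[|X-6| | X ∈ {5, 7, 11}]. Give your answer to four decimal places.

P(X ∈ {5, 7, 11}) = 0.12 + 0.17 + 0.2 = 0.49.
E[|X-6| | X ∈ {5, 7, 11}] = [1·0.12 + 1·0.17 + 5·0.2] / 0.49
 = 1.29 / 0.49
 = 129/49

2.6327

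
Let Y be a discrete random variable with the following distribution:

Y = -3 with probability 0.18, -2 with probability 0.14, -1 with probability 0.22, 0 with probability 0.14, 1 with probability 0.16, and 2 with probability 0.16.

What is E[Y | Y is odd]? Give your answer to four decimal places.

P(Y is odd) = 0.18 + 0.22 + 0.16 = 0.56.
E[Y | Y is odd] = [(-3)·0.18 + (-1)·0.22 + 1·0.16] / 0.56
 = -0.6 / 0.56
 = -15/14

-1.0714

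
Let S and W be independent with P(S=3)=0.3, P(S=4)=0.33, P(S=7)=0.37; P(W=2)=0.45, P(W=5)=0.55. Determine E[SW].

E[SW] = Σ_s Σ_w sw · P(S=s)P(W=w)
 = 6·0.135 + 15·0.165 + 8·0.1485 + 20·0.1815 + 14·0.1665 + 35·0.2035
 = 0.81 + 2.475 + 1.188 + 3.63 + 2.331 + 7.1225
 = 17.5565

17.5565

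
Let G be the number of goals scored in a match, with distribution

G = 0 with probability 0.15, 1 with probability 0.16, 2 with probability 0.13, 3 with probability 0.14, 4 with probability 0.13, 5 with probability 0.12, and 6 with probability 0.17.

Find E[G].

2.98

E[G] = Σ g·P(G=g)
 = 0·0.15 + 1·0.16 + 2·0.13 + 3·0.14 + 4·0.13 + 5·0.12 + 6·0.17
 = 0 + 0.16 + 0.26 + 0.42 + 0.52 + 0.6 + 1.02
 = 2.98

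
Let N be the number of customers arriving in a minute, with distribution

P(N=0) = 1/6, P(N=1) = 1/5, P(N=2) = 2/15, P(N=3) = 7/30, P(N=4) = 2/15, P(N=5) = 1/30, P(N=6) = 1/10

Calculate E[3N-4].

E[3N-4] = Σ (3n-4)·P(N=n)
 = (-4)·1/6 + (-1)·1/5 + 2·2/15 + 5·7/30 + 8·2/15 + 11·1/30 + 14·1/10
 = (-2/3) + (-1/5) + 4/15 + 7/6 + 16/15 + 11/30 + 7/5
 = 17/5

3.4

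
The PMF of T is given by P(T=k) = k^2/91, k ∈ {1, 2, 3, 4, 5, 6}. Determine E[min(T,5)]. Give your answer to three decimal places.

4.451

E[min(T,5)] = Σ min(t,5)·P(T=t)
 = 1·1/91 + 2·4/91 + 3·9/91 + 4·16/91 + 5·25/91 + 5·36/91
 = 1/91 + 8/91 + 27/91 + 64/91 + 125/91 + 180/91
 = 405/91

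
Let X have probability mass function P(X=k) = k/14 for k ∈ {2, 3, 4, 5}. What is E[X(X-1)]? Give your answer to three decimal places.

E[X(X-1)] = Σ x(x-1)·P(X=x)
 = 2·1/7 + 6·3/14 + 12·2/7 + 20·5/14
 = 2/7 + 9/7 + 24/7 + 50/7
 = 85/7

12.143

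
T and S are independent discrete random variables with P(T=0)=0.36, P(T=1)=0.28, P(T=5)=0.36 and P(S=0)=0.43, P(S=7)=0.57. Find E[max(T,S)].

E[max(T,S)] = Σ_t Σ_s max(t,s) · P(T=t)P(S=s)
 = 0·0.1548 + 7·0.2052 + 1·0.1204 + 7·0.1596 + 5·0.1548 + 7·0.2052
 = 0 + 1.4364 + 0.1204 + 1.1172 + 0.774 + 1.4364
 = 4.8844

4.8844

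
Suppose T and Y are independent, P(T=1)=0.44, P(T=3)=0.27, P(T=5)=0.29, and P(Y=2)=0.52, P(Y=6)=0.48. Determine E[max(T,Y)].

4.5128

E[max(T,Y)] = Σ_t Σ_y max(t,y) · P(T=t)P(Y=y)
 = 2·0.2288 + 6·0.2112 + 3·0.1404 + 6·0.1296 + 5·0.1508 + 6·0.1392
 = 0.4576 + 1.2672 + 0.4212 + 0.7776 + 0.754 + 0.8352
 = 4.5128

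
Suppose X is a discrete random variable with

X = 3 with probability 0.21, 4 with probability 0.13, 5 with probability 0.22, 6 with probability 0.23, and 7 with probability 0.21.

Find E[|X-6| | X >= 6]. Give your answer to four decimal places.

P(X >= 6) = 0.23 + 0.21 = 0.44.
E[|X-6| | X >= 6] = [0·0.23 + 1·0.21] / 0.44
 = 0.21 / 0.44
 = 21/44

0.4773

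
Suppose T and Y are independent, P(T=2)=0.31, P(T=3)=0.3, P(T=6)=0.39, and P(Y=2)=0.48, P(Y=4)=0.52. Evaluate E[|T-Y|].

E[|T-Y|] = Σ_t Σ_y |t-y| · P(T=t)P(Y=y)
 = 0·0.1488 + 2·0.1612 + 1·0.144 + 1·0.156 + 4·0.1872 + 2·0.2028
 = 0 + 0.3224 + 0.144 + 0.156 + 0.7488 + 0.4056
 = 1.7768

1.7768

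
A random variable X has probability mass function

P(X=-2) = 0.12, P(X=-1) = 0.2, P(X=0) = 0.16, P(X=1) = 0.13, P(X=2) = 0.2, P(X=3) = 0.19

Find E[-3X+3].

E[-3X+3] = Σ (-3x+3)·P(X=x)
 = 9·0.12 + 6·0.2 + 3·0.16 + 0·0.13 + (-3)·0.2 + (-6)·0.19
 = 1.08 + 1.2 + 0.48 + 0 + (-0.6) + (-1.14)
 = 1.02

1.02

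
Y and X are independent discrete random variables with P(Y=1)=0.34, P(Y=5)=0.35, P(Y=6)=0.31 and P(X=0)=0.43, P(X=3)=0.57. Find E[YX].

E[YX] = Σ_y Σ_x yx · P(Y=y)P(X=x)
 = 0·0.1462 + 3·0.1938 + 0·0.1505 + 15·0.1995 + 0·0.1333 + 18·0.1767
 = 0 + 0.5814 + 0 + 2.9925 + 0 + 3.1806
 = 6.7545

6.7545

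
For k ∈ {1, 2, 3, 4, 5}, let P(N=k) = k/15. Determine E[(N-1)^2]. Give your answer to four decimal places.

8.6667

E[(N-1)^2] = Σ (n-1)^2·P(N=n)
 = 0·1/15 + 1·2/15 + 4·1/5 + 9·4/15 + 16·1/3
 = 0 + 2/15 + 4/5 + 12/5 + 16/3
 = 26/3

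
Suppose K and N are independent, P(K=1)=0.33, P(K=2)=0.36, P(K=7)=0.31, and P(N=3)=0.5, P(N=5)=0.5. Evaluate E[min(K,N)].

E[min(K,N)] = Σ_k Σ_n min(k,n) · P(K=k)P(N=n)
 = 1·0.165 + 1·0.165 + 2·0.18 + 2·0.18 + 3·0.155 + 5·0.155
 = 0.165 + 0.165 + 0.36 + 0.36 + 0.465 + 0.775
 = 2.29

2.29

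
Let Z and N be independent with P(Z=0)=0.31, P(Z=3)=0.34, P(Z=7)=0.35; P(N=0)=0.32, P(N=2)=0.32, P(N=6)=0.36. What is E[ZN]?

9.716

E[ZN] = Σ_z Σ_n zn · P(Z=z)P(N=n)
 = 0·0.0992 + 0·0.0992 + 0·0.1116 + 0·0.1088 + 6·0.1088 + 18·0.1224 + 0·0.112 + 14·0.112 + 42·0.126
 = 0 + 0 + 0 + 0 + 0.6528 + 2.2032 + 0 + 1.568 + 5.292
 = 9.716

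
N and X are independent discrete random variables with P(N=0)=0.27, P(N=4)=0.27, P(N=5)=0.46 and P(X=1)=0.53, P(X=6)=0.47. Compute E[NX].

11.323

E[NX] = Σ_n Σ_x nx · P(N=n)P(X=x)
 = 0·0.1431 + 0·0.1269 + 4·0.1431 + 24·0.1269 + 5·0.2438 + 30·0.2162
 = 0 + 0 + 0.5724 + 3.0456 + 1.219 + 6.486
 = 11.323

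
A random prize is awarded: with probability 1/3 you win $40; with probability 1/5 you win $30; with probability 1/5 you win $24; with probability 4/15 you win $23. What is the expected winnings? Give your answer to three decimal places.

E[payout] = 40·1/3 + 30·1/5 + 24·1/5 + 23·4/15
 = 40/3 + 6 + 24/5 + 92/15
 = 454/15

30.267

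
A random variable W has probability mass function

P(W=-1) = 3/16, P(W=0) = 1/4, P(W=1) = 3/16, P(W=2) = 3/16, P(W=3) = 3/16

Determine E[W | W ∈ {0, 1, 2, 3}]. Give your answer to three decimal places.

P(W ∈ {0, 1, 2, 3}) = 1/4 + 3/16 + 3/16 + 3/16 = 13/16.
E[W | W ∈ {0, 1, 2, 3}] = [0·1/4 + 1·3/16 + 2·3/16 + 3·3/16] / (13/16)
 = 9/8 / (13/16)
 = 18/13

1.385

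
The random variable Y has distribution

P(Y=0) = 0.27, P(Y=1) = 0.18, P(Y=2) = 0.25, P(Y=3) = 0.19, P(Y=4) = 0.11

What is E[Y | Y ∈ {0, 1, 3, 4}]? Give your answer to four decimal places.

1.5867

P(Y ∈ {0, 1, 3, 4}) = 0.27 + 0.18 + 0.19 + 0.11 = 0.75.
E[Y | Y ∈ {0, 1, 3, 4}] = [0·0.27 + 1·0.18 + 3·0.19 + 4·0.11] / 0.75
 = 1.19 / 0.75
 = 119/75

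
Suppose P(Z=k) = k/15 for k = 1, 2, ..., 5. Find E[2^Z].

E[2^Z] = Σ 2^z·P(Z=z)
 = 2·1/15 + 4·2/15 + 8·1/5 + 16·4/15 + 32·1/3
 = 2/15 + 8/15 + 8/5 + 64/15 + 32/3
 = 86/5

17.2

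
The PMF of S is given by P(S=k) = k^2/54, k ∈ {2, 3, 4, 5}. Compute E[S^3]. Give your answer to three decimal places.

E[S^3] = Σ s^3·P(S=s)
 = 8·2/27 + 27·1/6 + 64·8/27 + 125·25/54
 = 16/27 + 9/2 + 512/27 + 3125/54
 = 2212/27

81.926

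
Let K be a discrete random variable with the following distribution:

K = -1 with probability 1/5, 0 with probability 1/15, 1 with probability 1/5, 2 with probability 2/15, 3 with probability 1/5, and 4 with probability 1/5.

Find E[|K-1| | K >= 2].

2.125

P(K >= 2) = 2/15 + 1/5 + 1/5 = 8/15.
E[|K-1| | K >= 2] = [1·2/15 + 2·1/5 + 3·1/5] / (8/15)
 = 17/15 / (8/15)
 = 17/8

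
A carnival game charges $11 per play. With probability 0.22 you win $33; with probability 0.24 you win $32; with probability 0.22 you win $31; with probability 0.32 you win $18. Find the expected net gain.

16.52

E[payout] = 33·0.22 + 32·0.24 + 31·0.22 + 18·0.32
 = 7.26 + 7.68 + 6.82 + 5.76
 = 27.52
Net = 27.52 - 11 = 16.52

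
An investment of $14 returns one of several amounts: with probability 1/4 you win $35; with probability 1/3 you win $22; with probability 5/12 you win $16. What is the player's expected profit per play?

8.75

E[payout] = 35·1/4 + 22·1/3 + 16·5/12
 = 35/4 + 22/3 + 20/3
 = 91/4
Net = 91/4 - 14 = 35/4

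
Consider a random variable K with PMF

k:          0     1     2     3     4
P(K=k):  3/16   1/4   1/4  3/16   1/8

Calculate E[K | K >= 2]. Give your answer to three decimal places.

P(K >= 2) = 1/4 + 3/16 + 1/8 = 9/16.
E[K | K >= 2] = [2·1/4 + 3·3/16 + 4·1/8] / (9/16)
 = 25/16 / (9/16)
 = 25/9

2.778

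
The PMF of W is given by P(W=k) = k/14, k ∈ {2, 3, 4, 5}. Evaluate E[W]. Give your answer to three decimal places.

3.857

E[W] = Σ w·P(W=w)
 = 2·1/7 + 3·3/14 + 4·2/7 + 5·5/14
 = 2/7 + 9/14 + 8/7 + 25/14
 = 27/7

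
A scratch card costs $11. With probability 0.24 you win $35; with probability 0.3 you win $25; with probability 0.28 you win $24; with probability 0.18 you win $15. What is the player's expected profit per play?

E[payout] = 35·0.24 + 25·0.3 + 24·0.28 + 15·0.18
 = 8.4 + 7.5 + 6.72 + 2.7
 = 25.32
Net = 25.32 - 11 = 14.32

14.32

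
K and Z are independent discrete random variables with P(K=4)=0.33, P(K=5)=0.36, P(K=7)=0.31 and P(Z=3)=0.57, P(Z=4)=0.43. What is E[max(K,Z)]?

E[max(K,Z)] = Σ_k Σ_z max(k,z) · P(K=k)P(Z=z)
 = 4·0.1881 + 4·0.1419 + 5·0.2052 + 5·0.1548 + 7·0.1767 + 7·0.1333
 = 0.7524 + 0.5676 + 1.026 + 0.774 + 1.2369 + 0.9331
 = 5.29

5.29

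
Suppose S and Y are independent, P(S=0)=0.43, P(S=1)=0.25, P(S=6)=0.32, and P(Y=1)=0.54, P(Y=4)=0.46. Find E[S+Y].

E[S+Y] = Σ_s Σ_y (s+y) · P(S=s)P(Y=y)
 = 1·0.2322 + 4·0.1978 + 2·0.135 + 5·0.115 + 7·0.1728 + 10·0.1472
 = 0.2322 + 0.7912 + 0.27 + 0.575 + 1.2096 + 1.472
 = 4.55

4.55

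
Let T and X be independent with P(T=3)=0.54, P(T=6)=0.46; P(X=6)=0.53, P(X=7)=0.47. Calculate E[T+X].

E[T+X] = Σ_t Σ_x (t+x) · P(T=t)P(X=x)
 = 9·0.2862 + 10·0.2538 + 12·0.2438 + 13·0.2162
 = 2.5758 + 2.538 + 2.9256 + 2.8106
 = 10.85

10.85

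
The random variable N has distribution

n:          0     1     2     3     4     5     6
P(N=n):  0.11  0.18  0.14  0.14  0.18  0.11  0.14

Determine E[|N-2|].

1.79

E[|N-2|] = Σ |n-2|·P(N=n)
 = 2·0.11 + 1·0.18 + 0·0.14 + 1·0.14 + 2·0.18 + 3·0.11 + 4·0.14
 = 0.22 + 0.18 + 0 + 0.14 + 0.36 + 0.33 + 0.56
 = 1.79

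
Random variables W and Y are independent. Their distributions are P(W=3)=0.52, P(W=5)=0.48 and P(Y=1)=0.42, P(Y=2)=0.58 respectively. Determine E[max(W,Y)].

3.96

E[max(W,Y)] = Σ_w Σ_y max(w,y) · P(W=w)P(Y=y)
 = 3·0.2184 + 3·0.3016 + 5·0.2016 + 5·0.2784
 = 0.6552 + 0.9048 + 1.008 + 1.392
 = 3.96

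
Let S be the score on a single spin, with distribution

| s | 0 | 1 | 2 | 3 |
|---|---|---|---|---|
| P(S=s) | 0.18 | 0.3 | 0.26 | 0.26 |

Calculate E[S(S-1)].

2.08

E[S(S-1)] = Σ s(s-1)·P(S=s)
 = 0·0.18 + 0·0.3 + 2·0.26 + 6·0.26
 = 0 + 0 + 0.52 + 1.56
 = 2.08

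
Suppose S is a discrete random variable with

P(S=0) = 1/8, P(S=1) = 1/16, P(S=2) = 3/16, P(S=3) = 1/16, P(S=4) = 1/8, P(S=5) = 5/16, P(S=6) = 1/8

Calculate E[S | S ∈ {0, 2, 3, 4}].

P(S ∈ {0, 2, 3, 4}) = 1/8 + 3/16 + 1/16 + 1/8 = 1/2.
E[S | S ∈ {0, 2, 3, 4}] = [0·1/8 + 2·3/16 + 3·1/16 + 4·1/8] / (1/2)
 = 17/16 / (1/2)
 = 17/8

2.125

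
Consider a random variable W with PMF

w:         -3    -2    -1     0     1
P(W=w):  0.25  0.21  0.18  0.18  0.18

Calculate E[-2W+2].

4.34

E[-2W+2] = Σ (-2w+2)·P(W=w)
 = 8·0.25 + 6·0.21 + 4·0.18 + 2·0.18 + 0·0.18
 = 2 + 1.26 + 0.72 + 0.36 + 0
 = 4.34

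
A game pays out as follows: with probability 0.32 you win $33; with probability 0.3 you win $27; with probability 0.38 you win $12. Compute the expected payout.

23.22

E[payout] = 33·0.32 + 27·0.3 + 12·0.38
 = 10.56 + 8.1 + 4.56
 = 23.22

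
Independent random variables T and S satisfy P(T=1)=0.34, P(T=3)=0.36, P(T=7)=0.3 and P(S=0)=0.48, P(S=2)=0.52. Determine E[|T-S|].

2.8336

E[|T-S|] = Σ_t Σ_s |t-s| · P(T=t)P(S=s)
 = 1·0.1632 + 1·0.1768 + 3·0.1728 + 1·0.1872 + 7·0.144 + 5·0.156
 = 0.1632 + 0.1768 + 0.5184 + 0.1872 + 1.008 + 0.78
 = 2.8336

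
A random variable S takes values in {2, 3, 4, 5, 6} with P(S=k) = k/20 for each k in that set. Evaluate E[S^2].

22

E[S^2] = Σ s^2·P(S=s)
 = 4·1/10 + 9·3/20 + 16·1/5 + 25·1/4 + 36·3/10
 = 2/5 + 27/20 + 16/5 + 25/4 + 54/5
 = 22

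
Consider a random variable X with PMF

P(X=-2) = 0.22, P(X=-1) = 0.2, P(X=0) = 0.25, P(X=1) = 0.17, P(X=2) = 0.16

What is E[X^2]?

1.89

E[X^2] = Σ x^2·P(X=x)
 = 4·0.22 + 1·0.2 + 0·0.25 + 1·0.17 + 4·0.16
 = 0.88 + 0.2 + 0 + 0.17 + 0.64
 = 1.89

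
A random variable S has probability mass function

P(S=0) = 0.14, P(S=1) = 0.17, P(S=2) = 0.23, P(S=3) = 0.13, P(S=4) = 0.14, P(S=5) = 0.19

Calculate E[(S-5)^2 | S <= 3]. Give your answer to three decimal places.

13.149

P(S <= 3) = 0.14 + 0.17 + 0.23 + 0.13 = 0.67.
E[(S-5)^2 | S <= 3] = [25·0.14 + 16·0.17 + 9·0.23 + 4·0.13] / 0.67
 = 8.81 / 0.67
 = 881/67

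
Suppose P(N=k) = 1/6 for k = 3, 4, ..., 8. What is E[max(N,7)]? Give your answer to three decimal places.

7.167

E[max(N,7)] = Σ max(n,7)·P(N=n)
 = 7·1/6 + 7·1/6 + 7·1/6 + 7·1/6 + 7·1/6 + 8·1/6
 = 7/6 + 7/6 + 7/6 + 7/6 + 7/6 + 4/3
 = 43/6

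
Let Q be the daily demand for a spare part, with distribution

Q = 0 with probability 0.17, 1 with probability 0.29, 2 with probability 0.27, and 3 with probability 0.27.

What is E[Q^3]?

9.74

E[Q^3] = Σ q^3·P(Q=q)
 = 0·0.17 + 1·0.29 + 8·0.27 + 27·0.27
 = 0 + 0.29 + 2.16 + 7.29
 = 9.74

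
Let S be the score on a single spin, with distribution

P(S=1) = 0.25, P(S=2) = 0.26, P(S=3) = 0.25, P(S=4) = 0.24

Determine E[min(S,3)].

E[min(S,3)] = Σ min(s,3)·P(S=s)
 = 1·0.25 + 2·0.26 + 3·0.25 + 3·0.24
 = 0.25 + 0.52 + 0.75 + 0.72
 = 2.24

2.24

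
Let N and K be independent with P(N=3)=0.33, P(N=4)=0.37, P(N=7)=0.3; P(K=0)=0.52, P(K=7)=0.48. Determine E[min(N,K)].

2.1936

E[min(N,K)] = Σ_n Σ_k min(n,k) · P(N=n)P(K=k)
 = 0·0.1716 + 3·0.1584 + 0·0.1924 + 4·0.1776 + 0·0.156 + 7·0.144
 = 0 + 0.4752 + 0 + 0.7104 + 0 + 1.008
 = 2.1936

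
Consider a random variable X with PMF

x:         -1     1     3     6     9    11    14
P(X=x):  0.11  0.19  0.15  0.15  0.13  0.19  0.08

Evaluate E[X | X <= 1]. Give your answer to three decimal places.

P(X <= 1) = 0.11 + 0.19 = 0.3.
E[X | X <= 1] = [(-1)·0.11 + 1·0.19] / 0.3
 = 0.08 / 0.3
 = 4/15

0.267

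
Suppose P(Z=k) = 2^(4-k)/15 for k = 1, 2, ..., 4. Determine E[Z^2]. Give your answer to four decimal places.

E[Z^2] = Σ z^2·P(Z=z)
 = 1·8/15 + 4·4/15 + 9·2/15 + 16·1/15
 = 8/15 + 16/15 + 6/5 + 16/15
 = 58/15

3.8667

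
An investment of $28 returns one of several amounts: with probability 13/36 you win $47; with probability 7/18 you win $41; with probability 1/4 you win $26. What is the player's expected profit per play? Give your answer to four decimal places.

11.4167

E[payout] = 47·13/36 + 41·7/18 + 26·1/4
 = 611/36 + 287/18 + 13/2
 = 473/12
Net = 473/12 - 28 = 137/12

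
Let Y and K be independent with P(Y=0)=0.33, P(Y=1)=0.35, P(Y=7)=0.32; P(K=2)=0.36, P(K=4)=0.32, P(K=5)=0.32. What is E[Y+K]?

E[Y+K] = Σ_y Σ_k (y+k) · P(Y=y)P(K=k)
 = 2·0.1188 + 4·0.1056 + 5·0.1056 + 3·0.126 + 5·0.112 + 6·0.112 + 9·0.1152 + 11·0.1024 + 12·0.1024
 = 0.2376 + 0.4224 + 0.528 + 0.378 + 0.56 + 0.672 + 1.0368 + 1.1264 + 1.2288
 = 6.19

6.19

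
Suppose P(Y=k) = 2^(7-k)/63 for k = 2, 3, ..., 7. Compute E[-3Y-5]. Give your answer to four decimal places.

-13.7143

E[-3Y-5] = Σ (-3y-5)·P(Y=y)
 = (-11)·32/63 + (-14)·16/63 + (-17)·8/63 + (-20)·4/63 + (-23)·2/63 + (-26)·1/63
 = (-352/63) + (-32/9) + (-136/63) + (-80/63) + (-46/63) + (-26/63)
 = -96/7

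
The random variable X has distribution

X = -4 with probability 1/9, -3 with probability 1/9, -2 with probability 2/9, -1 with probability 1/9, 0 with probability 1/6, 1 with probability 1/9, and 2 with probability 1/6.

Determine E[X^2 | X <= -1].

6.8

P(X <= -1) = 1/9 + 1/9 + 2/9 + 1/9 = 5/9.
E[X^2 | X <= -1] = [16·1/9 + 9·1/9 + 4·2/9 + 1·1/9] / (5/9)
 = 34/9 / (5/9)
 = 34/5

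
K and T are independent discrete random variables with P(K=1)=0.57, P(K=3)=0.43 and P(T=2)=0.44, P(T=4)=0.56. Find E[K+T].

4.98

E[K+T] = Σ_k Σ_t (k+t) · P(K=k)P(T=t)
 = 3·0.2508 + 5·0.3192 + 5·0.1892 + 7·0.2408
 = 0.7524 + 1.596 + 0.946 + 1.6856
 = 4.98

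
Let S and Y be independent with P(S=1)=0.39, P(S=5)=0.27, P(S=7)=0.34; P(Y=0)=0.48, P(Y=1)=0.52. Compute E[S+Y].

E[S+Y] = Σ_s Σ_y (s+y) · P(S=s)P(Y=y)
 = 1·0.1872 + 2·0.2028 + 5·0.1296 + 6·0.1404 + 7·0.1632 + 8·0.1768
 = 0.1872 + 0.4056 + 0.648 + 0.8424 + 1.1424 + 1.4144
 = 4.64

4.64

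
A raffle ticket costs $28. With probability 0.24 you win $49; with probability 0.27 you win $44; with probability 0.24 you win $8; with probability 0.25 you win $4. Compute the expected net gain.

-1.44

E[payout] = 49·0.24 + 44·0.27 + 8·0.24 + 4·0.25
 = 11.76 + 11.88 + 1.92 + 1
 = 26.56
Net = 26.56 - 28 = -1.44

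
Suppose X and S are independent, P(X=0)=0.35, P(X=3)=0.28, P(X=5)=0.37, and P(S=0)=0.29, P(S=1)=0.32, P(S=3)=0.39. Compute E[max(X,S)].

3.2115

E[max(X,S)] = Σ_x Σ_s max(x,s) · P(X=x)P(S=s)
 = 0·0.1015 + 1·0.112 + 3·0.1365 + 3·0.0812 + 3·0.0896 + 3·0.1092 + 5·0.1073 + 5·0.1184 + 5·0.1443
 = 0 + 0.112 + 0.4095 + 0.2436 + 0.2688 + 0.3276 + 0.5365 + 0.592 + 0.7215
 = 3.2115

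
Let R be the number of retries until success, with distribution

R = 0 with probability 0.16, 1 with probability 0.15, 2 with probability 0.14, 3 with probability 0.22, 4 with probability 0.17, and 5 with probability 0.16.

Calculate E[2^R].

E[2^R] = Σ 2^r·P(R=r)
 = 1·0.16 + 2·0.15 + 4·0.14 + 8·0.22 + 16·0.17 + 32·0.16
 = 0.16 + 0.3 + 0.56 + 1.76 + 2.72 + 5.12
 = 10.62

10.62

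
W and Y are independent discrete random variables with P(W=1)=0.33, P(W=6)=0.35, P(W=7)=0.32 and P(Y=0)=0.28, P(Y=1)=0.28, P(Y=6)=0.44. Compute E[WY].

13.6364

E[WY] = Σ_w Σ_y wy · P(W=w)P(Y=y)
 = 0·0.0924 + 1·0.0924 + 6·0.1452 + 0·0.098 + 6·0.098 + 36·0.154 + 0·0.0896 + 7·0.0896 + 42·0.1408
 = 0 + 0.0924 + 0.8712 + 0 + 0.588 + 5.544 + 0 + 0.6272 + 5.9136
 = 13.6364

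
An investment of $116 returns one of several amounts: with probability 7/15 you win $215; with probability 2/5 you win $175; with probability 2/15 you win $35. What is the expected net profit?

E[payout] = 215·7/15 + 175·2/5 + 35·2/15
 = 301/3 + 70 + 14/3
 = 175
Net = 175 - 116 = 59

59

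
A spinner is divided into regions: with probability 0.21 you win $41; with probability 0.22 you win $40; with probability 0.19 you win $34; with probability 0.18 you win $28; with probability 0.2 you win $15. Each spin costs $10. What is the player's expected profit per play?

E[payout] = 41·0.21 + 40·0.22 + 34·0.19 + 28·0.18 + 15·0.2
 = 8.61 + 8.8 + 6.46 + 5.04 + 3
 = 31.91
Net = 31.91 - 10 = 21.91

21.91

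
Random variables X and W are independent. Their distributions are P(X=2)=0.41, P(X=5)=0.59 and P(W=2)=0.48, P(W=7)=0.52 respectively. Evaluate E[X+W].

E[X+W] = Σ_x Σ_w (x+w) · P(X=x)P(W=w)
 = 4·0.1968 + 9·0.2132 + 7·0.2832 + 12·0.3068
 = 0.7872 + 1.9188 + 1.9824 + 3.6816
 = 8.37

8.37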